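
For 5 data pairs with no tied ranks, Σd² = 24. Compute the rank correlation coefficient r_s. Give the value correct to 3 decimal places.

ρ = 1 − 6Σd² / [n(n²−1)] = 1 − 6×24 / (5×24)
  = 1 − 144/120 = 1 − 1.2000 ≈ -0.200

-0.200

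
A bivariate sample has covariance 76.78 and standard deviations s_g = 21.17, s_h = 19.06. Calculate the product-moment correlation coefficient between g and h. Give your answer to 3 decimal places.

0.190

r = Cov(g,h) / (s_g · s_h) = 76.78 / (21.17 × 19.06)
  = 76.78 / 403.5002 ≈ 0.190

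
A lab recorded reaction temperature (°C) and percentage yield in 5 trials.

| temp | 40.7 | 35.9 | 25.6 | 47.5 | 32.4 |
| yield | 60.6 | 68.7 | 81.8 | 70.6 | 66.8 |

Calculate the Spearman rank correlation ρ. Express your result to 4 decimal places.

-0.3000

Rank temp: 4, 3, 1, 5, 2
Rank yield: 1, 3, 5, 4, 2
d = rank(temp) − rank(yield): 3, 0, -4, 1, 0; Σd² = 26
ρ = 1 − 6Σd² / [n(n²−1)] = 1 − 6×26 / (5×24) = 1 − 156/120 ≈ -0.3000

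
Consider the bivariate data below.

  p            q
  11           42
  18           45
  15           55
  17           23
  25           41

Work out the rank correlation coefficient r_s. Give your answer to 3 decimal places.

Rank p: 1, 4, 2, 3, 5
Rank q: 3, 4, 5, 1, 2
d = rank(p) − rank(q): -2, 0, -3, 2, 3; Σd² = 26
ρ = 1 − 6Σd² / [n(n²−1)] = 1 − 6×26 / (5×24) = 1 − 156/120 ≈ -0.300

-0.300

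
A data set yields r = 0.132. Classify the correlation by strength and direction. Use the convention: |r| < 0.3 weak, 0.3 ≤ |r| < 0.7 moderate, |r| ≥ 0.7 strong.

r = 0.132 > 0 so the relationship is positive.
|r| = 0.132, which falls in the weak range.

weak positive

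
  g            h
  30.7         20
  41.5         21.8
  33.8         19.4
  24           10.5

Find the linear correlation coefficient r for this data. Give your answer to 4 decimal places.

n = 4, Σg = 130, Σh = 71.7, Σg² = 4383.18, Σh² = 1361.85, Σgh = 2426.42
nΣgh − ΣgΣh = 9705.68 − 9321 = 384.68
nΣg² − (Σg)² = 17532.72 − 16900 = 632.72; nΣh² − (Σh)² = 5447.4 − 5140.89 = 306.51
r = 384.68 / √(632.72 × 306.51) = 384.68 / 440.3805 ≈ 0.8735

0.8735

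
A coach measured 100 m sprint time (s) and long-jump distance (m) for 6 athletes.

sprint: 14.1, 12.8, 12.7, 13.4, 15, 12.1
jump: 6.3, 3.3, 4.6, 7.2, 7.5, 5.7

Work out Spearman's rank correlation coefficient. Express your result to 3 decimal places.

Rank sprint: 5, 3, 2, 4, 6, 1
Rank jump: 4, 1, 2, 5, 6, 3
d = rank(sprint) − rank(jump): 1, 2, 0, -1, 0, -2; Σd² = 10
ρ = 1 − 6Σd² / [n(n²−1)] = 1 − 6×10 / (6×35) = 1 − 60/210 ≈ 0.714

0.714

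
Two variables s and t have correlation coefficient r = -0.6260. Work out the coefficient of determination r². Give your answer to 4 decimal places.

r² = (-0.6260)² = 0.3919

0.3919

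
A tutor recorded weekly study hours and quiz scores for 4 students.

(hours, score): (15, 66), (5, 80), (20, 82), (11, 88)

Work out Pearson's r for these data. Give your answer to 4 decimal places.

-0.1750

n = 4, Σx = 51, Σy = 316, Σx² = 771, Σy² = 25224, Σxy = 3998
nΣxy − ΣxΣy = 15992 − 16116 = -124
nΣx² − (Σx)² = 3084 − 2601 = 483; nΣy² − (Σy)² = 100896 − 99856 = 1040
r = -124 / √(483 × 1040) = -124 / 708.7454 ≈ -0.1750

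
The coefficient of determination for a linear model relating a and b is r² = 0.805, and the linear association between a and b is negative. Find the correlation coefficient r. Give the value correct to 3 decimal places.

-0.897

|r| = √0.805 = 0.897
The association is negative, so r = −0.897.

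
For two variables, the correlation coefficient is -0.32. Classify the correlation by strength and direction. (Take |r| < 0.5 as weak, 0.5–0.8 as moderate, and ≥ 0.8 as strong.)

r = -0.32 < 0 so the relationship is negative.
|r| = 0.32, which falls in the weak range.

weak negative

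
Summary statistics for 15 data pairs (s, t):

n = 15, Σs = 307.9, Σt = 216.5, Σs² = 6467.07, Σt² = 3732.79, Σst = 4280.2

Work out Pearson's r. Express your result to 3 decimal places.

r = (nΣst − ΣsΣt) / √[(nΣs² − (Σs)²)(nΣt² − (Σt)²)]
Numerator: 15×4280.2 − 307.9×216.5 = -2457.35
Denominator: √[(97006.05 − 94802.41)(55991.85 − 46872.25)] = √[2203.64 × 9119.6] = 4482.8914
r = -2457.35 / 4482.8914 ≈ -0.548

-0.548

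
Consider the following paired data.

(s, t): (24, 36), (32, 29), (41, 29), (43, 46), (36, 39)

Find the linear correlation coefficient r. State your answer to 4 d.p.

n = 5, Σs = 176, Σt = 179, Σs² = 6426, Σt² = 6615, Σst = 6363
nΣst − ΣsΣt = 31815 − 31504 = 311
nΣs² − (Σs)² = 32130 − 30976 = 1154; nΣt² − (Σt)² = 33075 − 32041 = 1034
r = 311 / √(1154 × 1034) = 311 / 1092.3534 ≈ 0.2847

0.2847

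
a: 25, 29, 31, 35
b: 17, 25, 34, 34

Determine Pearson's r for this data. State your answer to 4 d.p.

n = 4, Σa = 120, Σb = 110, Σa² = 3652, Σb² = 3226, Σab = 3394
nΣab − ΣaΣb = 13576 − 13200 = 376
nΣa² − (Σa)² = 14608 − 14400 = 208; nΣb² − (Σb)² = 12904 − 12100 = 804
r = 376 / √(208 × 804) = 376 / 408.9401 ≈ 0.9195

0.9195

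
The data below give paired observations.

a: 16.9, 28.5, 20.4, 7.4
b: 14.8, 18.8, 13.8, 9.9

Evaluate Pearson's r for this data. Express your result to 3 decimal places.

0.961

n = 4, Σa = 73.2, Σb = 57.3, Σa² = 1568.78, Σb² = 860.93, Σab = 1140.7
nΣab − ΣaΣb = 4562.8 − 4194.36 = 368.44
nΣa² − (Σa)² = 6275.12 − 5358.24 = 916.88; nΣb² − (Σb)² = 3443.72 − 3283.29 = 160.43
r = 368.44 / √(916.88 × 160.43) = 368.44 / 383.5297 ≈ 0.961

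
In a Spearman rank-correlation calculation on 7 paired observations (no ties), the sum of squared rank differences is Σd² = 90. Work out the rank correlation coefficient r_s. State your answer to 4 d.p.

ρ = 1 − 6Σd² / [n(n²−1)] = 1 − 6×90 / (7×48)
  = 1 − 540/336 = 1 − 1.60714 ≈ -0.6071

-0.6071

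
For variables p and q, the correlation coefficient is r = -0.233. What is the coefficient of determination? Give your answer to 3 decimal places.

r² = (-0.233)² = 0.054

0.054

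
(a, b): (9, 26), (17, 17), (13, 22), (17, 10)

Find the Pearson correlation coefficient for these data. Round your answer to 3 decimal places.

n = 4, Σa = 56, Σb = 75, Σa² = 828, Σb² = 1549, Σab = 979
nΣab − ΣaΣb = 3916 − 4200 = -284
nΣa² − (Σa)² = 3312 − 3136 = 176; nΣb² − (Σb)² = 6196 − 5625 = 571
r = -284 / √(176 × 571) = -284 / 317.0110 ≈ -0.896

-0.896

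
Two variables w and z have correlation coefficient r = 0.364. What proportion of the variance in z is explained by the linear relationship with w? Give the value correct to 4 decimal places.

r² = (0.364)² = 0.1325

0.1325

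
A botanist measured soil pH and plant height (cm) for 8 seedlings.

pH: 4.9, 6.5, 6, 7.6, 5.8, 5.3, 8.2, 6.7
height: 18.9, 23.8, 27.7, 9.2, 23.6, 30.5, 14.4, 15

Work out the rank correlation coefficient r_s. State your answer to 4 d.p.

-0.6667

Rank pH: 1, 5, 4, 7, 3, 2, 8, 6
Rank height: 4, 6, 7, 1, 5, 8, 2, 3
d = rank(pH) − rank(height): -3, -1, -3, 6, -2, -6, 6, 3; Σd² = 140
ρ = 1 − 6Σd² / [n(n²−1)] = 1 − 6×140 / (8×63) = 1 − 840/504 ≈ -0.6667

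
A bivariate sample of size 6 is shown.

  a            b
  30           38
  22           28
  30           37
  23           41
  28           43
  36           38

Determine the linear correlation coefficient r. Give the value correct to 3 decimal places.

n = 6, Σa = 169, Σb = 225, Σa² = 4893, Σb² = 8571, Σab = 6381
nΣab − ΣaΣb = 38286 − 38025 = 261
nΣa² − (Σa)² = 29358 − 28561 = 797; nΣb² − (Σb)² = 51426 − 50625 = 801
r = 261 / √(797 × 801) = 261 / 798.9975 ≈ 0.327

0.327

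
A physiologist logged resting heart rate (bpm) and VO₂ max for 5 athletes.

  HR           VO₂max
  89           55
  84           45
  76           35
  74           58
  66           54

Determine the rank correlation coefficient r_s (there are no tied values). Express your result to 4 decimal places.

-0.1000

Rank HR: 5, 4, 3, 2, 1
Rank VO₂max: 4, 2, 1, 5, 3
d = rank(HR) − rank(VO₂max): 1, 2, 2, -3, -2; Σd² = 22
ρ = 1 − 6Σd² / [n(n²−1)] = 1 − 6×22 / (5×24) = 1 − 132/120 ≈ -0.1000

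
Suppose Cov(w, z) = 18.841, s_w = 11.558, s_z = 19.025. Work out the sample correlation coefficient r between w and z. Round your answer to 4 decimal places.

r = Cov(w,z) / (s_w · s_z) = 18.841 / (11.558 × 19.025)
  = 18.841 / 219.8909 ≈ 0.0857

0.0857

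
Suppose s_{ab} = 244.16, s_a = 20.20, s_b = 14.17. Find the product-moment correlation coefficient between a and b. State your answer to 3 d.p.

0.853

r = Cov(a,b) / (s_a · s_b) = 244.16 / (20.20 × 14.17)
  = 244.16 / 286.2340 ≈ 0.853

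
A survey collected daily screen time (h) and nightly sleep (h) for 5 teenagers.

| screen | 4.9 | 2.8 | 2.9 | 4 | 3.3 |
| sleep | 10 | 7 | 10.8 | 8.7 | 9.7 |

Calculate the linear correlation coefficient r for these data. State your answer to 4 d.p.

n = 5, Σx = 17.9, Σy = 46.2, Σx² = 67.15, Σy² = 435.42, Σxy = 166.73
nΣxy − ΣxΣy = 833.65 − 826.98 = 6.67
nΣx² − (Σx)² = 335.75 − 320.41 = 15.34; nΣy² − (Σy)² = 2177.1 − 2134.44 = 42.66
r = 6.67 / √(15.34 × 42.66) = 6.67 / 25.5813 ≈ 0.2607

0.2607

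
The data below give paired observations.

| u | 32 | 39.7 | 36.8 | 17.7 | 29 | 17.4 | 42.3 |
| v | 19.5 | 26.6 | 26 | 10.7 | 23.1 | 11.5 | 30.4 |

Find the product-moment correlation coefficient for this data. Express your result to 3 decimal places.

n = 7, Σu = 214.9, Σv = 147.8, Σu² = 7200.67, Σv² = 3468.32, Σuv = 4982.13
nΣuv − ΣuΣv = 34874.91 − 31762.22 = 3112.69
nΣu² − (Σu)² = 50404.69 − 46182.01 = 4222.68; nΣv² − (Σv)² = 24278.24 − 21844.84 = 2433.4
r = 3112.69 / √(4222.68 × 2433.4) = 3112.69 / 3205.5373 ≈ 0.971

0.971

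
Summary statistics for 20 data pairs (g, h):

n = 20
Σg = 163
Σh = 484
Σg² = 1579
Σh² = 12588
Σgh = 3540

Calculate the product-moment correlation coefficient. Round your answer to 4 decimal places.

r = (nΣgh − ΣgΣh) / √[(nΣg² − (Σg)²)(nΣh² − (Σh)²)]
Numerator: 20×3540 − 163×484 = -8092
Denominator: √[(31580 − 26569)(251760 − 234256)] = √[5011 × 17504] = 9365.4975
r = -8092 / 9365.4975 ≈ -0.8640

-0.8640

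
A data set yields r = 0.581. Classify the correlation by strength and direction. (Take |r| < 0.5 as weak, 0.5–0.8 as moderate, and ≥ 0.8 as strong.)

r = 0.581 > 0 so the relationship is positive.
|r| = 0.581, which falls in the moderate range.

moderate positive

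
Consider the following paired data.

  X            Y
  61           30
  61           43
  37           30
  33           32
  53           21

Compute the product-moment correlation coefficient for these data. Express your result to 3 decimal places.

0.211

n = 5, ΣX = 245, ΣY = 156, ΣX² = 12709, ΣY² = 5114, ΣXY = 7732
nΣXY − ΣXΣY = 38660 − 38220 = 440
nΣX² − (ΣX)² = 63545 − 60025 = 3520; nΣY² − (ΣY)² = 25570 − 24336 = 1234
r = 440 / √(3520 × 1234) = 440 / 2084.1497 ≈ 0.211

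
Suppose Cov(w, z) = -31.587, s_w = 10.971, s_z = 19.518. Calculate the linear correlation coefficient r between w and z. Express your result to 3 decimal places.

-0.148

r = Cov(w,z) / (s_w · s_z) = -31.587 / (10.971 × 19.518)
  = -31.587 / 214.1320 ≈ -0.148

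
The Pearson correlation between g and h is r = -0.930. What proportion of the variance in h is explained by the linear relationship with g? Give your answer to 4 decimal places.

r² = (-0.930)² = 0.8649

0.8649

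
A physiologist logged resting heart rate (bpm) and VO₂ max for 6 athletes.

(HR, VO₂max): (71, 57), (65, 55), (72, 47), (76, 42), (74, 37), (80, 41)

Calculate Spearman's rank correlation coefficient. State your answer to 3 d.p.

Rank HR: 2, 1, 3, 5, 4, 6
Rank VO₂max: 6, 5, 4, 3, 1, 2
d = rank(HR) − rank(VO₂max): -4, -4, -1, 2, 3, 4; Σd² = 62
ρ = 1 − 6Σd² / [n(n²−1)] = 1 − 6×62 / (6×35) = 1 − 372/210 ≈ -0.771

-0.771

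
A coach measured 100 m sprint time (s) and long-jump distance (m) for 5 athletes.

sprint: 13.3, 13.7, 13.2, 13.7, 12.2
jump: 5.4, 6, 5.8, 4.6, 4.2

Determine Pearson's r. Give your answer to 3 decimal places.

0.589

n = 5, Σx = 66.1, Σy = 26, Σx² = 875.35, Σy² = 137.6, Σxy = 344.84
nΣxy − ΣxΣy = 1724.2 − 1718.6 = 5.6
nΣx² − (Σx)² = 4376.75 − 4369.21 = 7.54; nΣy² − (Σy)² = 688 − 676 = 12
r = 5.6 / √(7.54 × 12) = 5.6 / 9.5121 ≈ 0.589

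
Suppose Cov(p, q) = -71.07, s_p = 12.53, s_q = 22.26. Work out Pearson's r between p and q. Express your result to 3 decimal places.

-0.255

r = Cov(p,q) / (s_p · s_q) = -71.07 / (12.53 × 22.26)
  = -71.07 / 278.9178 ≈ -0.255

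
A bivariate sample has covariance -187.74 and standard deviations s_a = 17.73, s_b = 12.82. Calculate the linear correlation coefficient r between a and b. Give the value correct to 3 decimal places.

-0.826

r = Cov(a,b) / (s_a · s_b) = -187.74 / (17.73 × 12.82)
  = -187.74 / 227.2986 ≈ -0.826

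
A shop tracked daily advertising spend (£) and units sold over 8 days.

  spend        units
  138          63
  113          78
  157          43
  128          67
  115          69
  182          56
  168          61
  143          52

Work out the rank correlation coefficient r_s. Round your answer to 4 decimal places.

Rank spend: 4, 1, 6, 3, 2, 8, 7, 5
Rank units: 5, 8, 1, 6, 7, 3, 4, 2
d = rank(spend) − rank(units): -1, -7, 5, -3, -5, 5, 3, 3; Σd² = 152
ρ = 1 − 6Σd² / [n(n²−1)] = 1 − 6×152 / (8×63) = 1 − 912/504 ≈ -0.8095

-0.8095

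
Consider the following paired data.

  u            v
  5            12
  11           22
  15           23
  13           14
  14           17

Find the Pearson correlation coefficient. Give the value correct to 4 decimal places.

0.6020

n = 5, Σu = 58, Σv = 88, Σu² = 736, Σv² = 1642, Σuv = 1067
nΣuv − ΣuΣv = 5335 − 5104 = 231
nΣu² − (Σu)² = 3680 − 3364 = 316; nΣv² − (Σv)² = 8210 − 7744 = 466
r = 231 / √(316 × 466) = 231 / 383.7395 ≈ 0.6020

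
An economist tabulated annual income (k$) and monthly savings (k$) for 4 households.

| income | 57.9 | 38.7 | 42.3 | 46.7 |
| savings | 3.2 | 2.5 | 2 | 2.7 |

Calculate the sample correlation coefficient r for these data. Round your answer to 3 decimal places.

0.818

n = 4, Σx = 185.6, Σy = 10.4, Σx² = 8820.28, Σy² = 27.78, Σxy = 492.72
nΣxy − ΣxΣy = 1970.88 − 1930.24 = 40.64
nΣx² − (Σx)² = 35281.12 − 34447.36 = 833.76; nΣy² − (Σy)² = 111.12 − 108.16 = 2.96
r = 40.64 / √(833.76 × 2.96) = 40.64 / 49.6783 ≈ 0.818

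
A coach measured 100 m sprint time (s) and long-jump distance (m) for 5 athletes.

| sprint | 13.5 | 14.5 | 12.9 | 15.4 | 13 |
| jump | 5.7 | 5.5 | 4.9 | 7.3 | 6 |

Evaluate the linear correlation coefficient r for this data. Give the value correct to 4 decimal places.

0.7478

n = 5, Σx = 69.3, Σy = 29.4, Σx² = 965.07, Σy² = 176.04, Σxy = 410.33
nΣxy − ΣxΣy = 2051.65 − 2037.42 = 14.23
nΣx² − (Σx)² = 4825.35 − 4802.49 = 22.86; nΣy² − (Σy)² = 880.2 − 864.36 = 15.84
r = 14.23 / √(22.86 × 15.84) = 14.23 / 19.0290 ≈ 0.7478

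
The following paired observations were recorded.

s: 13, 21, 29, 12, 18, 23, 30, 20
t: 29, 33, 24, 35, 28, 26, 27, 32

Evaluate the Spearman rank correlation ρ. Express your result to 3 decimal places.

-0.714

Rank s: 2, 5, 7, 1, 3, 6, 8, 4
Rank t: 5, 7, 1, 8, 4, 2, 3, 6
d = rank(s) − rank(t): -3, -2, 6, -7, -1, 4, 5, -2; Σd² = 144
ρ = 1 − 6Σd² / [n(n²−1)] = 1 − 6×144 / (8×63) = 1 − 864/504 ≈ -0.714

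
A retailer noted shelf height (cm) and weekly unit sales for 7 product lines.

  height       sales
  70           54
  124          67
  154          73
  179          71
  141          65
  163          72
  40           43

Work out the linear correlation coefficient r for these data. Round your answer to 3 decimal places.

n = 7, Σx = 871, Σy = 445, Σx² = 124083, Σy² = 29033, Σxy = 58660
nΣxy − ΣxΣy = 410620 − 387595 = 23025
nΣx² − (Σx)² = 868581 − 758641 = 109940; nΣy² − (Σy)² = 203231 − 198025 = 5206
r = 23025 / √(109940 × 5206) = 23025 / 23923.7882 ≈ 0.962

0.962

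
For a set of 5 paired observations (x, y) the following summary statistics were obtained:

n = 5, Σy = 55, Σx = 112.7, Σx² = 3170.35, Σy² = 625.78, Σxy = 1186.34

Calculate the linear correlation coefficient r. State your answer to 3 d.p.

-0.466

r = (nΣxy − ΣxΣy) / √[(nΣx² − (Σx)²)(nΣy² − (Σy)²)]
Numerator: 5×1186.34 − 112.7×55 = -266.8
Denominator: √[(15851.75 − 12701.29)(3128.9 − 3025)] = √[3150.46 × 103.9] = 572.1300
r = -266.8 / 572.1300 ≈ -0.466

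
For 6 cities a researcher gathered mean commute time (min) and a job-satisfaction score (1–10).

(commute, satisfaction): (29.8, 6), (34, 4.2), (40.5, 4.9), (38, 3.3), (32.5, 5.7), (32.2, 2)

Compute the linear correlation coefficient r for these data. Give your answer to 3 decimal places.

n = 6, Σx = 207, Σy = 26.1, Σx² = 7221.38, Σy² = 125.03, Σxy = 895.1
nΣxy − ΣxΣy = 5370.6 − 5402.7 = -32.1
nΣx² − (Σx)² = 43328.28 − 42849 = 479.28; nΣy² − (Σy)² = 750.18 − 681.21 = 68.97
r = -32.1 / √(479.28 × 68.97) = -32.1 / 181.8129 ≈ -0.177

-0.177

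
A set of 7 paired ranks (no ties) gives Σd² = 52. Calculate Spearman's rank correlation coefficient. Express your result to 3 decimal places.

0.071

ρ = 1 − 6Σd² / [n(n²−1)] = 1 − 6×52 / (7×48)
  = 1 − 312/336 = 1 − 0.9286 ≈ 0.071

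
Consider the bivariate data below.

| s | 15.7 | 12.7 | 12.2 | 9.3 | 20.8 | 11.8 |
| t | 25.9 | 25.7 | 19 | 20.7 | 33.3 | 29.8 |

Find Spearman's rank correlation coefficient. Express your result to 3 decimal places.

Rank s: 5, 4, 3, 1, 6, 2
Rank t: 4, 3, 1, 2, 6, 5
d = rank(s) − rank(t): 1, 1, 2, -1, 0, -3; Σd² = 16
ρ = 1 − 6Σd² / [n(n²−1)] = 1 − 6×16 / (6×35) = 1 − 96/210 ≈ 0.543

0.543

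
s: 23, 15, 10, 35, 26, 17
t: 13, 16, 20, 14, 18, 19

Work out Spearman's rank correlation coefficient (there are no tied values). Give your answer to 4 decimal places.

Rank s: 4, 2, 1, 6, 5, 3
Rank t: 1, 3, 6, 2, 4, 5
d = rank(s) − rank(t): 3, -1, -5, 4, 1, -2; Σd² = 56
ρ = 1 − 6Σd² / [n(n²−1)] = 1 − 6×56 / (6×35) = 1 − 336/210 ≈ -0.6000

-0.6000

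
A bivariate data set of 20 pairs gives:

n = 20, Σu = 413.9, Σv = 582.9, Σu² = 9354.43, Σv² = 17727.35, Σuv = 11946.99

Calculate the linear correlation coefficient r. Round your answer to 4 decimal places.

-0.1521

r = (nΣuv − ΣuΣv) / √[(nΣu² − (Σu)²)(nΣv² − (Σv)²)]
Numerator: 20×11946.99 − 413.9×582.9 = -2322.51
Denominator: √[(187088.6 − 171313.21)(354547 − 339772.41)] = √[15775.39 × 14774.59] = 15266.7914
r = -2322.51 / 15266.7914 ≈ -0.1521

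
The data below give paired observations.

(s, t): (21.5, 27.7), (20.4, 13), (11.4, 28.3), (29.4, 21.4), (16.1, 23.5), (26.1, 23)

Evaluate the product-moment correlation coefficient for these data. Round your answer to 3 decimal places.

n = 6, Σs = 124.9, Σt = 136.9, Σs² = 2813.15, Σt² = 3276.39, Σst = 2791.18
nΣst − ΣsΣt = 16747.08 − 17098.81 = -351.73
nΣs² − (Σs)² = 16878.9 − 15600.01 = 1278.89; nΣt² − (Σt)² = 19658.34 − 18741.61 = 916.73
r = -351.73 / √(1278.89 × 916.73) = -351.73 / 1082.7728 ≈ -0.325

-0.325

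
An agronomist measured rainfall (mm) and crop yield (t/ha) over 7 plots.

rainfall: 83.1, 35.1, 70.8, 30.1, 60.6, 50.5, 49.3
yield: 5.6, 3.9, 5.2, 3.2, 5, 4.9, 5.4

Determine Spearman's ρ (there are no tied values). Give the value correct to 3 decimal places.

0.786

Rank rainfall: 7, 2, 6, 1, 5, 4, 3
Rank yield: 7, 2, 5, 1, 4, 3, 6
d = rank(rainfall) − rank(yield): 0, 0, 1, 0, 1, 1, -3; Σd² = 12
ρ = 1 − 6Σd² / [n(n²−1)] = 1 − 6×12 / (7×48) = 1 − 72/336 ≈ 0.786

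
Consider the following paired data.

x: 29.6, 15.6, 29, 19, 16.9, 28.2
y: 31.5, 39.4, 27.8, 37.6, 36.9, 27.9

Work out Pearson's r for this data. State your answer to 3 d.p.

-0.938

n = 6, Σx = 138.3, Σy = 201.1, Σx² = 3402.37, Σy² = 6871.23, Σxy = 4478.03
nΣxy − ΣxΣy = 26868.18 − 27812.13 = -943.95
nΣx² − (Σx)² = 20414.22 − 19126.89 = 1287.33; nΣy² − (Σy)² = 41227.38 − 40441.21 = 786.17
r = -943.95 / √(1287.33 × 786.17) = -943.95 / 1006.0120 ≈ -0.938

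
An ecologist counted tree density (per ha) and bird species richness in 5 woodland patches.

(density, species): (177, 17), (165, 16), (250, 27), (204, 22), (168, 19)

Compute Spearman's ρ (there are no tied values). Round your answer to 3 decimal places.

Rank density: 3, 1, 5, 4, 2
Rank species: 2, 1, 5, 4, 3
d = rank(density) − rank(species): 1, 0, 0, 0, -1; Σd² = 2
ρ = 1 − 6Σd² / [n(n²−1)] = 1 − 6×2 / (5×24) = 1 − 12/120 ≈ 0.900

0.900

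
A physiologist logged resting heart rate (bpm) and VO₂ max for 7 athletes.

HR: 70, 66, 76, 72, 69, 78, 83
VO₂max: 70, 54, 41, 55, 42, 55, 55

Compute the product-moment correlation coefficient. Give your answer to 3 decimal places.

-0.065

n = 7, Σx = 514, Σy = 372, Σx² = 37950, Σy² = 20336, Σxy = 27293
nΣxy − ΣxΣy = 191051 − 191208 = -157
nΣx² − (Σx)² = 265650 − 264196 = 1454; nΣy² − (Σy)² = 142352 − 138384 = 3968
r = -157 / √(1454 × 3968) = -157 / 2401.9725 ≈ -0.065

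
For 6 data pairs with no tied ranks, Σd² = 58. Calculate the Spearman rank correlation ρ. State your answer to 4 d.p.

ρ = 1 − 6Σd² / [n(n²−1)] = 1 − 6×58 / (6×35)
  = 1 − 348/210 = 1 − 1.65714 ≈ -0.6571

-0.6571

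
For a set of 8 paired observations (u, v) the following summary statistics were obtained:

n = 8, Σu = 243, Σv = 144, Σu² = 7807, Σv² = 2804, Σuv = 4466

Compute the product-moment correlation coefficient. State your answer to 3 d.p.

r = (nΣuv − ΣuΣv) / √[(nΣu² − (Σu)²)(nΣv² − (Σv)²)]
Numerator: 8×4466 − 243×144 = 736
Denominator: √[(62456 − 59049)(22432 − 20736)] = √[3407 × 1696] = 2403.8037
r = 736 / 2403.8037 ≈ 0.306

0.306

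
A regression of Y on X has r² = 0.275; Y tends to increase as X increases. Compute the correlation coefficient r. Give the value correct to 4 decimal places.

|r| = √0.275 = 0.5244
The association is positive, so r = 0.5244.

0.5244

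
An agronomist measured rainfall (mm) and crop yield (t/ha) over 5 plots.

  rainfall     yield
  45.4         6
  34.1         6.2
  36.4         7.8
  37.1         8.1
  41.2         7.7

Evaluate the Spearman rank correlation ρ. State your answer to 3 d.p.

Rank rainfall: 5, 1, 2, 3, 4
Rank yield: 1, 2, 4, 5, 3
d = rank(rainfall) − rank(yield): 4, -1, -2, -2, 1; Σd² = 26
ρ = 1 − 6Σd² / [n(n²−1)] = 1 − 6×26 / (5×24) = 1 − 156/120 ≈ -0.300

-0.300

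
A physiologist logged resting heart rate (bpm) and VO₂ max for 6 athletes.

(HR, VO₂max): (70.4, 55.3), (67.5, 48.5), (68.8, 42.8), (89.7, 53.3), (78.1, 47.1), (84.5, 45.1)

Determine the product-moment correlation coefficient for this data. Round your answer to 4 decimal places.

0.1656

n = 6, Σx = 459, Σy = 292.1, Σx² = 35531.8, Σy² = 14335.49, Σxy = 22381.98
nΣxy − ΣxΣy = 134291.88 − 134073.9 = 217.98
nΣx² − (Σx)² = 213190.8 − 210681 = 2509.8; nΣy² − (Σy)² = 86012.94 − 85322.41 = 690.53
r = 217.98 / √(2509.8 × 690.53) = 217.98 / 1316.4696 ≈ 0.1656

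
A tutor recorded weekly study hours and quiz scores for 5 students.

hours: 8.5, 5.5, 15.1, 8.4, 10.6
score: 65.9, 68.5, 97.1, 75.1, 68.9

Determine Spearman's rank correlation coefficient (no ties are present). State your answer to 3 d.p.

Rank hours: 3, 1, 5, 2, 4
Rank score: 1, 2, 5, 4, 3
d = rank(hours) − rank(score): 2, -1, 0, -2, 1; Σd² = 10
ρ = 1 − 6Σd² / [n(n²−1)] = 1 − 6×10 / (5×24) = 1 − 60/120 ≈ 0.500

0.500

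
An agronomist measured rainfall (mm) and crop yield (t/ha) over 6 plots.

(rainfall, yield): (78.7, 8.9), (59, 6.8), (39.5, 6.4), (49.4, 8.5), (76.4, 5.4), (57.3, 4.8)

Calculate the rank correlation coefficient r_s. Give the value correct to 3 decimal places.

0.257

Rank rainfall: 6, 4, 1, 2, 5, 3
Rank yield: 6, 4, 3, 5, 2, 1
d = rank(rainfall) − rank(yield): 0, 0, -2, -3, 3, 2; Σd² = 26
ρ = 1 − 6Σd² / [n(n²−1)] = 1 − 6×26 / (6×35) = 1 − 156/210 ≈ 0.257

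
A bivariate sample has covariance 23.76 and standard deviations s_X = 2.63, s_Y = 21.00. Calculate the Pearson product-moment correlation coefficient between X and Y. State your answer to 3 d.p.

0.430

r = Cov(X,Y) / (s_X · s_Y) = 23.76 / (2.63 × 21.00)
  = 23.76 / 55.2300 ≈ 0.430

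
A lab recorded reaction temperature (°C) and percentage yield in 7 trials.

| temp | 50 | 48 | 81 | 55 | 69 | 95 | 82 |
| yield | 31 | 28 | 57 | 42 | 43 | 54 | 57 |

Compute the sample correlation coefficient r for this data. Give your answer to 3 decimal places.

0.913

n = 7, Σx = 480, Σy = 312, Σx² = 34900, Σy² = 14772, Σxy = 22592
nΣxy − ΣxΣy = 158144 − 149760 = 8384
nΣx² − (Σx)² = 244300 − 230400 = 13900; nΣy² − (Σy)² = 103404 − 97344 = 6060
r = 8384 / √(13900 × 6060) = 8384 / 9177.9083 ≈ 0.913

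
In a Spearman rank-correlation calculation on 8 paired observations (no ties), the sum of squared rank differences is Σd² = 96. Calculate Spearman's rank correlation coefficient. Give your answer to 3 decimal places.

ρ = 1 − 6Σd² / [n(n²−1)] = 1 − 6×96 / (8×63)
  = 1 − 576/504 = 1 − 1.1429 ≈ -0.143

-0.143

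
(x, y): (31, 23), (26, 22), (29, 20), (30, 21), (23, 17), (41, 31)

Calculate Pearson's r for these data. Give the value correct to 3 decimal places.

n = 6, Σx = 180, Σy = 134, Σx² = 5588, Σy² = 3104, Σxy = 4157
nΣxy − ΣxΣy = 24942 − 24120 = 822
nΣx² − (Σx)² = 33528 − 32400 = 1128; nΣy² − (Σy)² = 18624 − 17956 = 668
r = 822 / √(1128 × 668) = 822 / 868.0461 ≈ 0.947

0.947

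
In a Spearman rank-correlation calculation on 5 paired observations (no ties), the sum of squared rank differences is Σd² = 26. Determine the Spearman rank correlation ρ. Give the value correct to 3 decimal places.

-0.300

ρ = 1 − 6Σd² / [n(n²−1)] = 1 − 6×26 / (5×24)
  = 1 − 156/120 = 1 − 1.3000 ≈ -0.300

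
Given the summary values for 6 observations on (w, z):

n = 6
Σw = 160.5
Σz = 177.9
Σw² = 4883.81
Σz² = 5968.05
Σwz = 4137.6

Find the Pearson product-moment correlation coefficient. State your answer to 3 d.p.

r = (nΣwz − ΣwΣz) / √[(nΣw² − (Σw)²)(nΣz² − (Σz)²)]
Numerator: 6×4137.6 − 160.5×177.9 = -3727.35
Denominator: √[(29302.86 − 25760.25)(35808.3 − 31648.41)] = √[3542.61 × 4159.89] = 3838.8628
r = -3727.35 / 3838.8628 ≈ -0.971

-0.971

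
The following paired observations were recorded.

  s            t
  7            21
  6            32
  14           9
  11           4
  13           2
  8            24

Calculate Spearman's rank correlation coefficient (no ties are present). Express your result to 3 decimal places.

-0.771

Rank s: 2, 1, 6, 4, 5, 3
Rank t: 4, 6, 3, 2, 1, 5
d = rank(s) − rank(t): -2, -5, 3, 2, 4, -2; Σd² = 62
ρ = 1 − 6Σd² / [n(n²−1)] = 1 − 6×62 / (6×35) = 1 − 372/210 ≈ -0.771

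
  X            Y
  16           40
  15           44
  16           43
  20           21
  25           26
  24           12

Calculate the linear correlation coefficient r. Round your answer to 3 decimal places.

-0.863

n = 6, ΣX = 116, ΣY = 186, ΣX² = 2338, ΣY² = 6646, ΣXY = 3346
nΣXY − ΣXΣY = 20076 − 21576 = -1500
nΣX² − (ΣX)² = 14028 − 13456 = 572; nΣY² − (ΣY)² = 39876 − 34596 = 5280
r = -1500 / √(572 × 5280) = -1500 / 1737.8608 ≈ -0.863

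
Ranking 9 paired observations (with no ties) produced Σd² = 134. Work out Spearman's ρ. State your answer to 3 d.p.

ρ = 1 − 6Σd² / [n(n²−1)] = 1 − 6×134 / (9×80)
  = 1 − 804/720 = 1 − 1.1167 ≈ -0.117

-0.117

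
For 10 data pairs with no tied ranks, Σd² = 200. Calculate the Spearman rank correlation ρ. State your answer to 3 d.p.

-0.212

ρ = 1 − 6Σd² / [n(n²−1)] = 1 − 6×200 / (10×99)
  = 1 − 1200/990 = 1 − 1.2121 ≈ -0.212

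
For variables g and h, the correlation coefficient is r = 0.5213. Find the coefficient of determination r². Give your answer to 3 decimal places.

0.272

r² = (0.5213)² = 0.272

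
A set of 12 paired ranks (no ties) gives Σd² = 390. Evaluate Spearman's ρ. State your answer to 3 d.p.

ρ = 1 − 6Σd² / [n(n²−1)] = 1 − 6×390 / (12×143)
  = 1 − 2340/1716 = 1 − 1.3636 ≈ -0.364

-0.364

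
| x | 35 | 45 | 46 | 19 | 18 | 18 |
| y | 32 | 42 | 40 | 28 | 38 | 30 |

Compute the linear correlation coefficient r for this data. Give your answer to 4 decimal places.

0.6954

n = 6, Σx = 181, Σy = 210, Σx² = 6375, Σy² = 7516, Σxy = 6606
nΣxy − ΣxΣy = 39636 − 38010 = 1626
nΣx² − (Σx)² = 38250 − 32761 = 5489; nΣy² − (Σy)² = 45096 − 44100 = 996
r = 1626 / √(5489 × 996) = 1626 / 2338.1711 ≈ 0.6954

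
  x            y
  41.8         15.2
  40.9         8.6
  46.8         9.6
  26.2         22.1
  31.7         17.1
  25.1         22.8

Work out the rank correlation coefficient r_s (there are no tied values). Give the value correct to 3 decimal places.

-0.829

Rank x: 5, 4, 6, 2, 3, 1
Rank y: 3, 1, 2, 5, 4, 6
d = rank(x) − rank(y): 2, 3, 4, -3, -1, -5; Σd² = 64
ρ = 1 − 6Σd² / [n(n²−1)] = 1 − 6×64 / (6×35) = 1 − 384/210 ≈ -0.829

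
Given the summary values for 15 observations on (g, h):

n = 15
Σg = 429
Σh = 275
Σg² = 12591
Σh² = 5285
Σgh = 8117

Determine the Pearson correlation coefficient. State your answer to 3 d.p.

0.901

r = (nΣgh − ΣgΣh) / √[(nΣg² − (Σg)²)(nΣh² − (Σh)²)]
Numerator: 15×8117 − 429×275 = 3780
Denominator: √[(188865 − 184041)(79275 − 75625)] = √[4824 × 3650] = 4196.1411
r = 3780 / 4196.1411 ≈ 0.901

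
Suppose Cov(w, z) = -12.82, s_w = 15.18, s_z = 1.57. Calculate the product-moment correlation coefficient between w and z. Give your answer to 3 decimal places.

-0.538

r = Cov(w,z) / (s_w · s_z) = -12.82 / (15.18 × 1.57)
  = -12.82 / 23.8326 ≈ -0.538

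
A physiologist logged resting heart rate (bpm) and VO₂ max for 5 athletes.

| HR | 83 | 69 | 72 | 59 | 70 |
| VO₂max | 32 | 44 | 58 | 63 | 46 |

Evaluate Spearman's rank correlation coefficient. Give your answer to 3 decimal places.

Rank HR: 5, 2, 4, 1, 3
Rank VO₂max: 1, 2, 4, 5, 3
d = rank(HR) − rank(VO₂max): 4, 0, 0, -4, 0; Σd² = 32
ρ = 1 − 6Σd² / [n(n²−1)] = 1 − 6×32 / (5×24) = 1 − 192/120 ≈ -0.600

-0.600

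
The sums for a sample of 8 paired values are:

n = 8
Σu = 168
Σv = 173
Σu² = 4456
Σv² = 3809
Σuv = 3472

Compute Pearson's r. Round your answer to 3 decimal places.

-0.642

r = (nΣuv − ΣuΣv) / √[(nΣu² − (Σu)²)(nΣv² − (Σv)²)]
Numerator: 8×3472 − 168×173 = -1288
Denominator: √[(35648 − 28224)(30472 − 29929)] = √[7424 × 543] = 2007.7928
r = -1288 / 2007.7928 ≈ -0.642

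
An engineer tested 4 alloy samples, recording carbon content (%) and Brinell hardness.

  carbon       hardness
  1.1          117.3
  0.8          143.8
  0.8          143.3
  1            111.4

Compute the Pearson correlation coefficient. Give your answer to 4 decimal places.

n = 4, Σx = 3.7, Σy = 515.8, Σx² = 3.49, Σy² = 67382.58, Σxy = 470.11
nΣxy − ΣxΣy = 1880.44 − 1908.46 = -28.02
nΣx² − (Σx)² = 13.96 − 13.69 = 0.27; nΣy² − (Σy)² = 269530.32 − 266049.64 = 3480.68
r = -28.02 / √(0.27 × 3480.68) = -28.02 / 30.6559 ≈ -0.9140

-0.9140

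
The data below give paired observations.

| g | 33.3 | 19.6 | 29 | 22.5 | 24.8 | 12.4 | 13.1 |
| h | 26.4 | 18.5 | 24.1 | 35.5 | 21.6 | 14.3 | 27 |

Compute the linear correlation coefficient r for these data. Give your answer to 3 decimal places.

n = 7, Σg = 154.7, Σh = 167.4, Σg² = 3780.71, Σh² = 4280.32, Σgh = 3806.07
nΣgh − ΣgΣh = 26642.49 − 25896.78 = 745.71
nΣg² − (Σg)² = 26464.97 − 23932.09 = 2532.88; nΣh² − (Σh)² = 29962.24 − 28022.76 = 1939.48
r = 745.71 / √(2532.88 × 1939.48) = 745.71 / 2216.4093 ≈ 0.336

0.336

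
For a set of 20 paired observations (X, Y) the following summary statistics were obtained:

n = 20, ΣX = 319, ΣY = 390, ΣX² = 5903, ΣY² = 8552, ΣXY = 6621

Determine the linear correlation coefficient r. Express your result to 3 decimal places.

0.456

r = (nΣXY − ΣXΣY) / √[(nΣX² − (ΣX)²)(nΣY² − (ΣY)²)]
Numerator: 20×6621 − 319×390 = 8010
Denominator: √[(118060 − 101761)(171040 − 152100)] = √[16299 × 18940] = 17569.9476
r = 8010 / 17569.9476 ≈ 0.456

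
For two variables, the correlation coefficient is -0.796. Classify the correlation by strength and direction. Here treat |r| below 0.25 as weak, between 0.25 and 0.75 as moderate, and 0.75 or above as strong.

strong negative

r = -0.796 < 0 so the relationship is negative.
|r| = 0.796, which falls in the strong range.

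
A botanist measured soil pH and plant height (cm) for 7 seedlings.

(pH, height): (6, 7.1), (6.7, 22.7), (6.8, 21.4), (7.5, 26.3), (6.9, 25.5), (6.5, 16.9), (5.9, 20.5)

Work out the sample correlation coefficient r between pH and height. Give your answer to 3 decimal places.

n = 7, Σx = 46.3, Σy = 140.4, Σx² = 308.05, Σy² = 3071.46, Σxy = 944.21
nΣxy − ΣxΣy = 6609.47 − 6500.52 = 108.95
nΣx² − (Σx)² = 2156.35 − 2143.69 = 12.66; nΣy² − (Σy)² = 21500.22 − 19712.16 = 1788.06
r = 108.95 / √(12.66 × 1788.06) = 108.95 / 150.4554 ≈ 0.724

0.724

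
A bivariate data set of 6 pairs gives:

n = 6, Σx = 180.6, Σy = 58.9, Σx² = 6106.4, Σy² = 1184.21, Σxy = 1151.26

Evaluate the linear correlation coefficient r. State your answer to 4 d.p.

-0.9753

r = (nΣxy − ΣxΣy) / √[(nΣx² − (Σx)²)(nΣy² − (Σy)²)]
Numerator: 6×1151.26 − 180.6×58.9 = -3729.78
Denominator: √[(36638.4 − 32616.36)(7105.26 − 3469.21)] = √[4022.04 × 3636.05] = 3824.1782
r = -3729.78 / 3824.1782 ≈ -0.9753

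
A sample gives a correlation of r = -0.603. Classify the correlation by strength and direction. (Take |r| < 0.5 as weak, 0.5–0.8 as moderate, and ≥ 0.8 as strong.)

moderate negative

r = -0.603 < 0 so the relationship is negative.
|r| = 0.603, which falls in the moderate range.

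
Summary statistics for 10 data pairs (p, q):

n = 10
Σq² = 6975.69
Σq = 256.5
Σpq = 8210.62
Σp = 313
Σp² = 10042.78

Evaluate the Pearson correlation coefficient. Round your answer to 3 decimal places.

0.583

r = (nΣpq − ΣpΣq) / √[(nΣp² − (Σp)²)(nΣq² − (Σq)²)]
Numerator: 10×8210.62 − 313×256.5 = 1821.7
Denominator: √[(100427.8 − 97969)(69756.9 − 65792.25)] = √[2458.8 × 3964.65] = 3122.2238
r = 1821.7 / 3122.2238 ≈ 0.583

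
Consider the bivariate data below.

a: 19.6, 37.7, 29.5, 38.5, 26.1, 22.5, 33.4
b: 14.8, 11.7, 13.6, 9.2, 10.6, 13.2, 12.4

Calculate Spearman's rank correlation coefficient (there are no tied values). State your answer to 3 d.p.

-0.714

Rank a: 1, 6, 4, 7, 3, 2, 5
Rank b: 7, 3, 6, 1, 2, 5, 4
d = rank(a) − rank(b): -6, 3, -2, 6, 1, -3, 1; Σd² = 96
ρ = 1 − 6Σd² / [n(n²−1)] = 1 − 6×96 / (7×48) = 1 − 576/336 ≈ -0.714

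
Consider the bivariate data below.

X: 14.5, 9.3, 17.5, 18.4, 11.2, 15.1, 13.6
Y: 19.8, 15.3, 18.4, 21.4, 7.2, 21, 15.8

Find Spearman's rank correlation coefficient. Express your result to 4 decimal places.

0.8571

Rank X: 4, 1, 6, 7, 2, 5, 3
Rank Y: 5, 2, 4, 7, 1, 6, 3
d = rank(X) − rank(Y): -1, -1, 2, 0, 1, -1, 0; Σd² = 8
ρ = 1 − 6Σd² / [n(n²−1)] = 1 − 6×8 / (7×48) = 1 − 48/336 ≈ 0.8571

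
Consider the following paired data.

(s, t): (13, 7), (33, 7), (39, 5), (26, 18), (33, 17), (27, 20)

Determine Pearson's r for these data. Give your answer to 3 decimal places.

n = 6, Σs = 171, Σt = 74, Σs² = 5273, Σt² = 1136, Σst = 2086
nΣst − ΣsΣt = 12516 − 12654 = -138
nΣs² − (Σs)² = 31638 − 29241 = 2397; nΣt² − (Σt)² = 6816 − 5476 = 1340
r = -138 / √(2397 × 1340) = -138 / 1792.1998 ≈ -0.077

-0.077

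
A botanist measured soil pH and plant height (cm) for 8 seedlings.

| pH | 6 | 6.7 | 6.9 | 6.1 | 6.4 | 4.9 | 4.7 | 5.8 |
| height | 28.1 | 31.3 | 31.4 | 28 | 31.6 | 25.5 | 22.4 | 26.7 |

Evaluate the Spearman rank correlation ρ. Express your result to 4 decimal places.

Rank pH: 4, 7, 8, 5, 6, 2, 1, 3
Rank height: 5, 6, 7, 4, 8, 2, 1, 3
d = rank(pH) − rank(height): -1, 1, 1, 1, -2, 0, 0, 0; Σd² = 8
ρ = 1 − 6Σd² / [n(n²−1)] = 1 − 6×8 / (8×63) = 1 − 48/504 ≈ 0.9048

0.9048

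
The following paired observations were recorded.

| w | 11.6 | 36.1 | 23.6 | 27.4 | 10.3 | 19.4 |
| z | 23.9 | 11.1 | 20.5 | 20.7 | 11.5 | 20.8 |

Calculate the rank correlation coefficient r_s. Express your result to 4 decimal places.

-0.3714

Rank w: 2, 6, 4, 5, 1, 3
Rank z: 6, 1, 3, 4, 2, 5
d = rank(w) − rank(z): -4, 5, 1, 1, -1, -2; Σd² = 48
ρ = 1 − 6Σd² / [n(n²−1)] = 1 − 6×48 / (6×35) = 1 − 288/210 ≈ -0.3714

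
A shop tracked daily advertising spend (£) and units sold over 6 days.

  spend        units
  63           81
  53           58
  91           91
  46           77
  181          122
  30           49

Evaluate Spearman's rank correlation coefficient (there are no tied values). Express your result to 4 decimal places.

0.9429

Rank spend: 4, 3, 5, 2, 6, 1
Rank units: 4, 2, 5, 3, 6, 1
d = rank(spend) − rank(units): 0, 1, 0, -1, 0, 0; Σd² = 2
ρ = 1 − 6Σd² / [n(n²−1)] = 1 − 6×2 / (6×35) = 1 − 12/210 ≈ 0.9429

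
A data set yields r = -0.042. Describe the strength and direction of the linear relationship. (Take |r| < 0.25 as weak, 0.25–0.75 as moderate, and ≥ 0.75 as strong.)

weak negative

r = -0.042 < 0 so the relationship is negative.
|r| = 0.042, which falls in the weak range.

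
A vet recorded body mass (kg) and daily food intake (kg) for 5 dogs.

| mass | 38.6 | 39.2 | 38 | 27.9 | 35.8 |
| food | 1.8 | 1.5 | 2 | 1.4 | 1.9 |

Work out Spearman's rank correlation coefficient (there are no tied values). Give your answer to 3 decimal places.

0.100

Rank mass: 4, 5, 3, 1, 2
Rank food: 3, 2, 5, 1, 4
d = rank(mass) − rank(food): 1, 3, -2, 0, -2; Σd² = 18
ρ = 1 − 6Σd² / [n(n²−1)] = 1 − 6×18 / (5×24) = 1 − 108/120 ≈ 0.100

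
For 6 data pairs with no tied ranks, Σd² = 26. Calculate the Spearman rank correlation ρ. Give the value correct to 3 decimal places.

0.257

ρ = 1 − 6Σd² / [n(n²−1)] = 1 − 6×26 / (6×35)
  = 1 − 156/210 = 1 − 0.7429 ≈ 0.257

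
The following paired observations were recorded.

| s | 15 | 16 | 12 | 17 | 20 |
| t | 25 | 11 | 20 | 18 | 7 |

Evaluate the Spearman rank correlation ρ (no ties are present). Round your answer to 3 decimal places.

-0.800

Rank s: 2, 3, 1, 4, 5
Rank t: 5, 2, 4, 3, 1
d = rank(s) − rank(t): -3, 1, -3, 1, 4; Σd² = 36
ρ = 1 − 6Σd² / [n(n²−1)] = 1 − 6×36 / (5×24) = 1 − 216/120 ≈ -0.800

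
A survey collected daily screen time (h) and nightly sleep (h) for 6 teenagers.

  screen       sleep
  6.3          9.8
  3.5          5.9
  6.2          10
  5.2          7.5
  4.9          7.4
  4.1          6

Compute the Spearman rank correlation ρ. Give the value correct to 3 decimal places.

0.943

Rank screen: 6, 1, 5, 4, 3, 2
Rank sleep: 5, 1, 6, 4, 3, 2
d = rank(screen) − rank(sleep): 1, 0, -1, 0, 0, 0; Σd² = 2
ρ = 1 − 6Σd² / [n(n²−1)] = 1 − 6×2 / (6×35) = 1 − 12/210 ≈ 0.943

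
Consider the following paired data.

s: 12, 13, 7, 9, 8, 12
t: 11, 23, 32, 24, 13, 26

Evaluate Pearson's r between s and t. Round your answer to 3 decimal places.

n = 6, Σs = 61, Σt = 129, Σs² = 651, Σt² = 3095, Σst = 1287
nΣst − ΣsΣt = 7722 − 7869 = -147
nΣs² − (Σs)² = 3906 − 3721 = 185; nΣt² − (Σt)² = 18570 − 16641 = 1929
r = -147 / √(185 × 1929) = -147 / 597.3818 ≈ -0.246

-0.246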